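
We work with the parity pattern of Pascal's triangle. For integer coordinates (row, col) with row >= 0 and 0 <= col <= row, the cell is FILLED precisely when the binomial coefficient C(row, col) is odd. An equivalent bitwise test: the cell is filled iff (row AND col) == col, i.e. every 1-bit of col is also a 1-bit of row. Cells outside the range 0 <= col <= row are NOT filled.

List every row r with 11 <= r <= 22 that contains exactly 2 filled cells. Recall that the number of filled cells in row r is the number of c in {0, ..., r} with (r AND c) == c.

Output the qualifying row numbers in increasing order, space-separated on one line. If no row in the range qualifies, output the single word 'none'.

Answer: 16

Derivation:
Row r has 2^popcount(r) filled cells, so we need popcount(r) = log2(2) = 1.
Scan r = 11..22 and keep those with exactly 1 one-bits:
r=11=1011 popcount=3 -> skip
r=12=1100 popcount=2 -> skip
r=13=1101 popcount=3 -> skip
r=14=1110 popcount=3 -> skip
r=15=1111 popcount=4 -> skip
r=16=10000 popcount=1 -> KEEP
r=17=10001 popcount=2 -> skip
r=18=10010 popcount=2 -> skip
r=19=10011 popcount=3 -> skip
r=20=10100 popcount=2 -> skip
r=21=10101 popcount=3 -> skip
r=22=10110 popcount=3 -> skip
Kept rows: 16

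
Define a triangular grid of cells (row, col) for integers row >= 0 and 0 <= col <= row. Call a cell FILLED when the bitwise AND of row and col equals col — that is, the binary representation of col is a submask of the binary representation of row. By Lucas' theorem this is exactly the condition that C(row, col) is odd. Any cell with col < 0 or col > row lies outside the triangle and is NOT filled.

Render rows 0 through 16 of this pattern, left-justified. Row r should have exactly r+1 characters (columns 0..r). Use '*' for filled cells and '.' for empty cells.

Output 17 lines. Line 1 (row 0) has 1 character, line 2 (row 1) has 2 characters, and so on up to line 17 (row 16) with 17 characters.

Answer: *
**
*.*
****
*...*
**..**
*.*.*.*
********
*.......*
**......**
*.*.....*.*
****....****
*...*...*...*
**..**..**..**
*.*.*.*.*.*.*.*
****************
*...............*

Derivation:
r0=0: *
r1=1: **
r2=10: *.*
r3=11: ****
r4=100: *...*
r5=101: **..**
r6=110: *.*.*.*
r7=111: ********
r8=1000: *.......*
r9=1001: **......**
r10=1010: *.*.....*.*
r11=1011: ****....****
r12=1100: *...*...*...*
r13=1101: **..**..**..**
r14=1110: *.*.*.*.*.*.*.*
r15=1111: ****************
r16=10000: *...............*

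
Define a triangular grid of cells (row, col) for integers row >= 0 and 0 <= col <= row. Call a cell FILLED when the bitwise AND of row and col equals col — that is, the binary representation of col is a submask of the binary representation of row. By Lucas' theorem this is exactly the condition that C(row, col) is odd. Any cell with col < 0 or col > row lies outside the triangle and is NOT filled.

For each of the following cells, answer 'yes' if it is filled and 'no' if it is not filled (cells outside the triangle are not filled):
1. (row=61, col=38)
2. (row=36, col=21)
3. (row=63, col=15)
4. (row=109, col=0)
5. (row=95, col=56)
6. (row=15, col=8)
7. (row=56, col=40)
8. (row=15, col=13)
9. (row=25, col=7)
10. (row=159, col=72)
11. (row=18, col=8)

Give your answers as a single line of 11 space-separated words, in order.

(61,38): row=0b111101, col=0b100110, row AND col = 0b100100 = 36; 36 != 38 -> empty
(36,21): row=0b100100, col=0b10101, row AND col = 0b100 = 4; 4 != 21 -> empty
(63,15): row=0b111111, col=0b1111, row AND col = 0b1111 = 15; 15 == 15 -> filled
(109,0): row=0b1101101, col=0b0, row AND col = 0b0 = 0; 0 == 0 -> filled
(95,56): row=0b1011111, col=0b111000, row AND col = 0b11000 = 24; 24 != 56 -> empty
(15,8): row=0b1111, col=0b1000, row AND col = 0b1000 = 8; 8 == 8 -> filled
(56,40): row=0b111000, col=0b101000, row AND col = 0b101000 = 40; 40 == 40 -> filled
(15,13): row=0b1111, col=0b1101, row AND col = 0b1101 = 13; 13 == 13 -> filled
(25,7): row=0b11001, col=0b111, row AND col = 0b1 = 1; 1 != 7 -> empty
(159,72): row=0b10011111, col=0b1001000, row AND col = 0b1000 = 8; 8 != 72 -> empty
(18,8): row=0b10010, col=0b1000, row AND col = 0b0 = 0; 0 != 8 -> empty

Answer: no no yes yes no yes yes yes no no no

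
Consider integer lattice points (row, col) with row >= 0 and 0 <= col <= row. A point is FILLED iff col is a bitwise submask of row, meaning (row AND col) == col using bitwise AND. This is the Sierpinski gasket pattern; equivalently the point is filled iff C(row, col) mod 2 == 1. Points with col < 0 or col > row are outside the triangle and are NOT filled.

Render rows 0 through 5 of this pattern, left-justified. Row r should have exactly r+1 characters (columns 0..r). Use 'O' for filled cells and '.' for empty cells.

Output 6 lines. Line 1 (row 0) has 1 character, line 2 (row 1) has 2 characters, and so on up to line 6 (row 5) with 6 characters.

Answer: O
OO
O.O
OOOO
O...O
OO..OO

Derivation:
r0=0: O
r1=1: OO
r2=10: O.O
r3=11: OOOO
r4=100: O...O
r5=101: OO..OO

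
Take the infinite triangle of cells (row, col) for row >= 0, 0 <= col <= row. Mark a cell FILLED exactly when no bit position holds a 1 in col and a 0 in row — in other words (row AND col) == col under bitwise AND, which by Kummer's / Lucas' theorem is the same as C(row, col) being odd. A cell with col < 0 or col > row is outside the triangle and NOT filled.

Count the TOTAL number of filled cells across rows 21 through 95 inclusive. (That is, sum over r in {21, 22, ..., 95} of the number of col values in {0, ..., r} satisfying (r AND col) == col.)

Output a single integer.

Answer: 1112

Derivation:
r21=10101 pc3: +8 =8
r22=10110 pc3: +8 =16
r23=10111 pc4: +16 =32
r24=11000 pc2: +4 =36
r25=11001 pc3: +8 =44
r26=11010 pc3: +8 =52
r27=11011 pc4: +16 =68
r28=11100 pc3: +8 =76
r29=11101 pc4: +16 =92
r30=11110 pc4: +16 =108
r31=11111 pc5: +32 =140
r32=100000 pc1: +2 =142
r33=100001 pc2: +4 =146
r34=100010 pc2: +4 =150
r35=100011 pc3: +8 =158
r36=100100 pc2: +4 =162
r37=100101 pc3: +8 =170
r38=100110 pc3: +8 =178
r39=100111 pc4: +16 =194
r40=101000 pc2: +4 =198
r41=101001 pc3: +8 =206
r42=101010 pc3: +8 =214
r43=101011 pc4: +16 =230
r44=101100 pc3: +8 =238
r45=101101 pc4: +16 =254
r46=101110 pc4: +16 =270
r47=101111 pc5: +32 =302
r48=110000 pc2: +4 =306
r49=110001 pc3: +8 =314
r50=110010 pc3: +8 =322
r51=110011 pc4: +16 =338
r52=110100 pc3: +8 =346
r53=110101 pc4: +16 =362
r54=110110 pc4: +16 =378
r55=110111 pc5: +32 =410
r56=111000 pc3: +8 =418
r57=111001 pc4: +16 =434
r58=111010 pc4: +16 =450
r59=111011 pc5: +32 =482
r60=111100 pc4: +16 =498
r61=111101 pc5: +32 =530
r62=111110 pc5: +32 =562
r63=111111 pc6: +64 =626
r64=1000000 pc1: +2 =628
r65=1000001 pc2: +4 =632
r66=1000010 pc2: +4 =636
r67=1000011 pc3: +8 =644
r68=1000100 pc2: +4 =648
r69=1000101 pc3: +8 =656
r70=1000110 pc3: +8 =664
r71=1000111 pc4: +16 =680
r72=1001000 pc2: +4 =684
r73=1001001 pc3: +8 =692
r74=1001010 pc3: +8 =700
r75=1001011 pc4: +16 =716
r76=1001100 pc3: +8 =724
r77=1001101 pc4: +16 =740
r78=1001110 pc4: +16 =756
r79=1001111 pc5: +32 =788
r80=1010000 pc2: +4 =792
r81=1010001 pc3: +8 =800
r82=1010010 pc3: +8 =808
r83=1010011 pc4: +16 =824
r84=1010100 pc3: +8 =832
r85=1010101 pc4: +16 =848
r86=1010110 pc4: +16 =864
r87=1010111 pc5: +32 =896
r88=1011000 pc3: +8 =904
r89=1011001 pc4: +16 =920
r90=1011010 pc4: +16 =936
r91=1011011 pc5: +32 =968
r92=1011100 pc4: +16 =984
r93=1011101 pc5: +32 =1016
r94=1011110 pc5: +32 =1048
r95=1011111 pc6: +64 =1112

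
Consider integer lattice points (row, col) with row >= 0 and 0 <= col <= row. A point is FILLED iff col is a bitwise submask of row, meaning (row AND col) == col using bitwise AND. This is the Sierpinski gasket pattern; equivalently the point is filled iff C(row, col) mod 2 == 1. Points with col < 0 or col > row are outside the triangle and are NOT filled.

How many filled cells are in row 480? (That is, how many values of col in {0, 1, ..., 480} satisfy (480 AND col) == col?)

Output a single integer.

480 in binary = 111100000
popcount(480) = number of 1-bits in 111100000 = 4
A col c satisfies (480 AND c) == c iff every set bit of c is also set in 480; each of the 4 set bits of 480 can independently be on or off in c.
count = 2^4 = 16

Answer: 16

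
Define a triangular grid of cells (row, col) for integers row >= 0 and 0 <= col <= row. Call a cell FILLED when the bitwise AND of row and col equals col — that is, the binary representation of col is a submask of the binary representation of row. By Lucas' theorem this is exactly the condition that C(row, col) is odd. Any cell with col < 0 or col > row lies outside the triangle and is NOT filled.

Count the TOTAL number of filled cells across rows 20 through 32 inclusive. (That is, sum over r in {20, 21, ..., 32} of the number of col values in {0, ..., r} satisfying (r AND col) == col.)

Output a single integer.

Answer: 146

Derivation:
r20=10100 pc2: +4 =4
r21=10101 pc3: +8 =12
r22=10110 pc3: +8 =20
r23=10111 pc4: +16 =36
r24=11000 pc2: +4 =40
r25=11001 pc3: +8 =48
r26=11010 pc3: +8 =56
r27=11011 pc4: +16 =72
r28=11100 pc3: +8 =80
r29=11101 pc4: +16 =96
r30=11110 pc4: +16 =112
r31=11111 pc5: +32 =144
r32=100000 pc1: +2 =146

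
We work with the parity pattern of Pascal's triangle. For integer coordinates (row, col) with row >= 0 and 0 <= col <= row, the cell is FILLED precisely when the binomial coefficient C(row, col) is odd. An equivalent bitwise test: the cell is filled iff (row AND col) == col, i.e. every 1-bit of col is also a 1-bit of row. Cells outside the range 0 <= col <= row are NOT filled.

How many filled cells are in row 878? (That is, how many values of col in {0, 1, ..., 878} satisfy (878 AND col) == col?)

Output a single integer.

878 in binary = 1101101110
popcount(878) = number of 1-bits in 1101101110 = 7
A col c satisfies (878 AND c) == c iff every set bit of c is also set in 878; each of the 7 set bits of 878 can independently be on or off in c.
count = 2^7 = 128

Answer: 128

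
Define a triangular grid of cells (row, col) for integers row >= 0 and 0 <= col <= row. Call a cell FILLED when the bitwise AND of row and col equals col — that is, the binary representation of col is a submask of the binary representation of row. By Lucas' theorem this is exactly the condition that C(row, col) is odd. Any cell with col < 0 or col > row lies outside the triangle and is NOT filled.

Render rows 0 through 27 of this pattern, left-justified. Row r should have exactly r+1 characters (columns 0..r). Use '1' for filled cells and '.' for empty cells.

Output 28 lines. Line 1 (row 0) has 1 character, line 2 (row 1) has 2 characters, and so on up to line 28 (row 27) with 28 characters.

Answer: 1
11
1.1
1111
1...1
11..11
1.1.1.1
11111111
1.......1
11......11
1.1.....1.1
1111....1111
1...1...1...1
11..11..11..11
1.1.1.1.1.1.1.1
1111111111111111
1...............1
11..............11
1.1.............1.1
1111............1111
1...1...........1...1
11..11..........11..11
1.1.1.1.........1.1.1.1
11111111........11111111
1.......1.......1.......1
11......11......11......11
1.1.....1.1.....1.1.....1.1
1111....1111....1111....1111

Derivation:
r0=0: 1
r1=1: 11
r2=10: 1.1
r3=11: 1111
r4=100: 1...1
r5=101: 11..11
r6=110: 1.1.1.1
r7=111: 11111111
r8=1000: 1.......1
r9=1001: 11......11
r10=1010: 1.1.....1.1
r11=1011: 1111....1111
r12=1100: 1...1...1...1
r13=1101: 11..11..11..11
r14=1110: 1.1.1.1.1.1.1.1
r15=1111: 1111111111111111
r16=10000: 1...............1
r17=10001: 11..............11
r18=10010: 1.1.............1.1
r19=10011: 1111............1111
r20=10100: 1...1...........1...1
r21=10101: 11..11..........11..11
r22=10110: 1.1.1.1.........1.1.1.1
r23=10111: 11111111........11111111
r24=11000: 1.......1.......1.......1
r25=11001: 11......11......11......11
r26=11010: 1.1.....1.1.....1.1.....1.1
r27=11011: 1111....1111....1111....1111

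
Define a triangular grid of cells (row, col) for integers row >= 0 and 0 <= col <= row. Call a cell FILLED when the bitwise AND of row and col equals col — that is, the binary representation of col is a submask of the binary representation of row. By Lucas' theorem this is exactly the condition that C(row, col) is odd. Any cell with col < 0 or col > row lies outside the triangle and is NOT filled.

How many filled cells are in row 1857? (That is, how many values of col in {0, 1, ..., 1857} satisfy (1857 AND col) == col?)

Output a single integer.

Answer: 32

Derivation:
1857 in binary = 11101000001
popcount(1857) = number of 1-bits in 11101000001 = 5
A col c satisfies (1857 AND c) == c iff every set bit of c is also set in 1857; each of the 5 set bits of 1857 can independently be on or off in c.
count = 2^5 = 32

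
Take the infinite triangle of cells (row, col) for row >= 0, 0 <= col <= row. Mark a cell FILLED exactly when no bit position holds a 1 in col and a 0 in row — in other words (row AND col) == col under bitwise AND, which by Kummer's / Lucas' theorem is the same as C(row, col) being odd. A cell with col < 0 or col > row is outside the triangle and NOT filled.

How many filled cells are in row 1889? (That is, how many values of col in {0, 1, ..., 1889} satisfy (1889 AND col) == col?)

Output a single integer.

1889 in binary = 11101100001
popcount(1889) = number of 1-bits in 11101100001 = 6
A col c satisfies (1889 AND c) == c iff every set bit of c is also set in 1889; each of the 6 set bits of 1889 can independently be on or off in c.
count = 2^6 = 64

Answer: 64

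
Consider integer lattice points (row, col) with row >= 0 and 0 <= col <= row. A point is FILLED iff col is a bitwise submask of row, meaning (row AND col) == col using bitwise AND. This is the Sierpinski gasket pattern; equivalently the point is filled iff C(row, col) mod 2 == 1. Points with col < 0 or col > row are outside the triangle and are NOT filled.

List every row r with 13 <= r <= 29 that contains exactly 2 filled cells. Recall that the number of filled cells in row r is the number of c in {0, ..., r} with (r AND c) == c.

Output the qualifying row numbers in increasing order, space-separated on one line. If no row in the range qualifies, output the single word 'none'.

Row r has 2^popcount(r) filled cells, so we need popcount(r) = log2(2) = 1.
Scan r = 13..29 and keep those with exactly 1 one-bits:
r=13=1101 popcount=3 -> skip
r=14=1110 popcount=3 -> skip
r=15=1111 popcount=4 -> skip
r=16=10000 popcount=1 -> KEEP
r=17=10001 popcount=2 -> skip
r=18=10010 popcount=2 -> skip
r=19=10011 popcount=3 -> skip
r=20=10100 popcount=2 -> skip
r=21=10101 popcount=3 -> skip
r=22=10110 popcount=3 -> skip
r=23=10111 popcount=4 -> skip
r=24=11000 popcount=2 -> skip
r=25=11001 popcount=3 -> skip
r=26=11010 popcount=3 -> skip
r=27=11011 popcount=4 -> skip
r=28=11100 popcount=3 -> skip
r=29=11101 popcount=4 -> skip
Kept rows: 16

Answer: 16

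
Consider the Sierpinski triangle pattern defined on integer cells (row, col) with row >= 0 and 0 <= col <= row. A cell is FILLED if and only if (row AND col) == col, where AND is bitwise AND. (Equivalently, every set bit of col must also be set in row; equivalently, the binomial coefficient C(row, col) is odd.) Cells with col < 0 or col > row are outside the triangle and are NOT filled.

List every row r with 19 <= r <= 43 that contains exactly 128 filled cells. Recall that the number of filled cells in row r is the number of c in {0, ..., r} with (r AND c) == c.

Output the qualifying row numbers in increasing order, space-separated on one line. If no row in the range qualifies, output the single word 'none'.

Row r has 2^popcount(r) filled cells, so we need popcount(r) = log2(128) = 7.
Scan r = 19..43 and keep those with exactly 7 one-bits:
r=19=10011 popcount=3 -> skip
r=20=10100 popcount=2 -> skip
r=21=10101 popcount=3 -> skip
r=22=10110 popcount=3 -> skip
r=23=10111 popcount=4 -> skip
r=24=11000 popcount=2 -> skip
r=25=11001 popcount=3 -> skip
r=26=11010 popcount=3 -> skip
r=27=11011 popcount=4 -> skip
r=28=11100 popcount=3 -> skip
r=29=11101 popcount=4 -> skip
r=30=11110 popcount=4 -> skip
r=31=11111 popcount=5 -> skip
r=32=100000 popcount=1 -> skip
r=33=100001 popcount=2 -> skip
r=34=100010 popcount=2 -> skip
r=35=100011 popcount=3 -> skip
r=36=100100 popcount=2 -> skip
r=37=100101 popcount=3 -> skip
r=38=100110 popcount=3 -> skip
r=39=100111 popcount=4 -> skip
r=40=101000 popcount=2 -> skip
r=41=101001 popcount=3 -> skip
r=42=101010 popcount=3 -> skip
r=43=101011 popcount=4 -> skip
Kept rows: none

Answer: none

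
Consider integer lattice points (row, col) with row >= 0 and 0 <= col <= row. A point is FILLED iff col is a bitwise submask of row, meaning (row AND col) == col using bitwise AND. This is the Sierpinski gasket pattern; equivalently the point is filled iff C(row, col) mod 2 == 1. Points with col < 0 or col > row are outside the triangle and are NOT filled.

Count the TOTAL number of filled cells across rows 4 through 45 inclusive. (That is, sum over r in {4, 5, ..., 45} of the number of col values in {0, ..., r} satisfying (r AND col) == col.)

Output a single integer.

r4=100 pc1: +2 =2
r5=101 pc2: +4 =6
r6=110 pc2: +4 =10
r7=111 pc3: +8 =18
r8=1000 pc1: +2 =20
r9=1001 pc2: +4 =24
r10=1010 pc2: +4 =28
r11=1011 pc3: +8 =36
r12=1100 pc2: +4 =40
r13=1101 pc3: +8 =48
r14=1110 pc3: +8 =56
r15=1111 pc4: +16 =72
r16=10000 pc1: +2 =74
r17=10001 pc2: +4 =78
r18=10010 pc2: +4 =82
r19=10011 pc3: +8 =90
r20=10100 pc2: +4 =94
r21=10101 pc3: +8 =102
r22=10110 pc3: +8 =110
r23=10111 pc4: +16 =126
r24=11000 pc2: +4 =130
r25=11001 pc3: +8 =138
r26=11010 pc3: +8 =146
r27=11011 pc4: +16 =162
r28=11100 pc3: +8 =170
r29=11101 pc4: +16 =186
r30=11110 pc4: +16 =202
r31=11111 pc5: +32 =234
r32=100000 pc1: +2 =236
r33=100001 pc2: +4 =240
r34=100010 pc2: +4 =244
r35=100011 pc3: +8 =252
r36=100100 pc2: +4 =256
r37=100101 pc3: +8 =264
r38=100110 pc3: +8 =272
r39=100111 pc4: +16 =288
r40=101000 pc2: +4 =292
r41=101001 pc3: +8 =300
r42=101010 pc3: +8 =308
r43=101011 pc4: +16 =324
r44=101100 pc3: +8 =332
r45=101101 pc4: +16 =348

Answer: 348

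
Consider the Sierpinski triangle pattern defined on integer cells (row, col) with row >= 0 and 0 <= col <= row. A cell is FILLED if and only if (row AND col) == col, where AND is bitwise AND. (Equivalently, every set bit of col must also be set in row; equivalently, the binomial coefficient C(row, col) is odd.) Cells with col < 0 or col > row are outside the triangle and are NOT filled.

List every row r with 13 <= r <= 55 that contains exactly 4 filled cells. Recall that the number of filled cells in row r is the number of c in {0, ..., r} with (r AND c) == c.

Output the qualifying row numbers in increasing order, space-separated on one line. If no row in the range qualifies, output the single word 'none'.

Row r has 2^popcount(r) filled cells, so we need popcount(r) = log2(4) = 2.
Scan r = 13..55 and keep those with exactly 2 one-bits:
r=13=1101 popcount=3 -> skip
r=14=1110 popcount=3 -> skip
r=15=1111 popcount=4 -> skip
r=16=10000 popcount=1 -> skip
r=17=10001 popcount=2 -> KEEP
r=18=10010 popcount=2 -> KEEP
r=19=10011 popcount=3 -> skip
r=20=10100 popcount=2 -> KEEP
r=21=10101 popcount=3 -> skip
r=22=10110 popcount=3 -> skip
r=23=10111 popcount=4 -> skip
r=24=11000 popcount=2 -> KEEP
r=25=11001 popcount=3 -> skip
r=26=11010 popcount=3 -> skip
r=27=11011 popcount=4 -> skip
r=28=11100 popcount=3 -> skip
r=29=11101 popcount=4 -> skip
r=30=11110 popcount=4 -> skip
r=31=11111 popcount=5 -> skip
r=32=100000 popcount=1 -> skip
r=33=100001 popcount=2 -> KEEP
r=34=100010 popcount=2 -> KEEP
r=35=100011 popcount=3 -> skip
r=36=100100 popcount=2 -> KEEP
r=37=100101 popcount=3 -> skip
r=38=100110 popcount=3 -> skip
r=39=100111 popcount=4 -> skip
r=40=101000 popcount=2 -> KEEP
r=41=101001 popcount=3 -> skip
r=42=101010 popcount=3 -> skip
r=43=101011 popcount=4 -> skip
r=44=101100 popcount=3 -> skip
r=45=101101 popcount=4 -> skip
r=46=101110 popcount=4 -> skip
r=47=101111 popcount=5 -> skip
r=48=110000 popcount=2 -> KEEP
r=49=110001 popcount=3 -> skip
r=50=110010 popcount=3 -> skip
r=51=110011 popcount=4 -> skip
r=52=110100 popcount=3 -> skip
r=53=110101 popcount=4 -> skip
r=54=110110 popcount=4 -> skip
r=55=110111 popcount=5 -> skip
Kept rows: 17 18 20 24 33 34 36 40 48

Answer: 17 18 20 24 33 34 36 40 48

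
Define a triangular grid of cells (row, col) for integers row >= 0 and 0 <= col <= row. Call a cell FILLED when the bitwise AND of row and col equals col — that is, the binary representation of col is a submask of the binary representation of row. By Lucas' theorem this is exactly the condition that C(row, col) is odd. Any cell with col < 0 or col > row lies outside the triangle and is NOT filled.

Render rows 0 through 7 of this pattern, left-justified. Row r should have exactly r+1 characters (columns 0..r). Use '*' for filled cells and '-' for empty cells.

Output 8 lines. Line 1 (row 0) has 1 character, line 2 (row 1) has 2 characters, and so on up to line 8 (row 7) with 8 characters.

r0=0: *
r1=1: **
r2=10: *-*
r3=11: ****
r4=100: *---*
r5=101: **--**
r6=110: *-*-*-*
r7=111: ********

Answer: *
**
*-*
****
*---*
**--**
*-*-*-*
********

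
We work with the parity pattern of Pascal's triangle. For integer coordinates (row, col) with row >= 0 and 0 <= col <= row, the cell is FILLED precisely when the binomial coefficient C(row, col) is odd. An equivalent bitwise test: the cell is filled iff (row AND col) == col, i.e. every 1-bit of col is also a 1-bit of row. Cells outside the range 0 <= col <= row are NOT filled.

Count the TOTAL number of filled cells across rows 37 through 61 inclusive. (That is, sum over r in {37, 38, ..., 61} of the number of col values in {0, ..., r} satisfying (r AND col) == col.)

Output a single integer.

r37=100101 pc3: +8 =8
r38=100110 pc3: +8 =16
r39=100111 pc4: +16 =32
r40=101000 pc2: +4 =36
r41=101001 pc3: +8 =44
r42=101010 pc3: +8 =52
r43=101011 pc4: +16 =68
r44=101100 pc3: +8 =76
r45=101101 pc4: +16 =92
r46=101110 pc4: +16 =108
r47=101111 pc5: +32 =140
r48=110000 pc2: +4 =144
r49=110001 pc3: +8 =152
r50=110010 pc3: +8 =160
r51=110011 pc4: +16 =176
r52=110100 pc3: +8 =184
r53=110101 pc4: +16 =200
r54=110110 pc4: +16 =216
r55=110111 pc5: +32 =248
r56=111000 pc3: +8 =256
r57=111001 pc4: +16 =272
r58=111010 pc4: +16 =288
r59=111011 pc5: +32 =320
r60=111100 pc4: +16 =336
r61=111101 pc5: +32 =368

Answer: 368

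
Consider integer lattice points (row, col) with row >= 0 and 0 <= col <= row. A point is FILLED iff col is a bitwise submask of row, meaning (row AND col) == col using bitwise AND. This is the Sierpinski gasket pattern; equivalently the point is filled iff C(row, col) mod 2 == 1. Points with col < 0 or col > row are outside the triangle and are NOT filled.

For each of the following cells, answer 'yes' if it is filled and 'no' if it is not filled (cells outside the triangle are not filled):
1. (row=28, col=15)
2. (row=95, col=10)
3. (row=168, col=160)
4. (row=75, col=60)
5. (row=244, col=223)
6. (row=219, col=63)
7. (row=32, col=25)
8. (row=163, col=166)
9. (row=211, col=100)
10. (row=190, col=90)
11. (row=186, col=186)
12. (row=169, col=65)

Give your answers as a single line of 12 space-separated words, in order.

(28,15): row=0b11100, col=0b1111, row AND col = 0b1100 = 12; 12 != 15 -> empty
(95,10): row=0b1011111, col=0b1010, row AND col = 0b1010 = 10; 10 == 10 -> filled
(168,160): row=0b10101000, col=0b10100000, row AND col = 0b10100000 = 160; 160 == 160 -> filled
(75,60): row=0b1001011, col=0b111100, row AND col = 0b1000 = 8; 8 != 60 -> empty
(244,223): row=0b11110100, col=0b11011111, row AND col = 0b11010100 = 212; 212 != 223 -> empty
(219,63): row=0b11011011, col=0b111111, row AND col = 0b11011 = 27; 27 != 63 -> empty
(32,25): row=0b100000, col=0b11001, row AND col = 0b0 = 0; 0 != 25 -> empty
(163,166): col outside [0, 163] -> not filled
(211,100): row=0b11010011, col=0b1100100, row AND col = 0b1000000 = 64; 64 != 100 -> empty
(190,90): row=0b10111110, col=0b1011010, row AND col = 0b11010 = 26; 26 != 90 -> empty
(186,186): row=0b10111010, col=0b10111010, row AND col = 0b10111010 = 186; 186 == 186 -> filled
(169,65): row=0b10101001, col=0b1000001, row AND col = 0b1 = 1; 1 != 65 -> empty

Answer: no yes yes no no no no no no no yes no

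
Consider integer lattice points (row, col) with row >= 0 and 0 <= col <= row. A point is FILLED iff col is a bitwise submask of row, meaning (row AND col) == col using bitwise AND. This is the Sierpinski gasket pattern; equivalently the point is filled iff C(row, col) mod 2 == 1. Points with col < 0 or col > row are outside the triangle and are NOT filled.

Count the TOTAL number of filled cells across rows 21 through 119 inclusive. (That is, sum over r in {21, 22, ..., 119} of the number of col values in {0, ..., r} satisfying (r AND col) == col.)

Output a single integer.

r21=10101 pc3: +8 =8
r22=10110 pc3: +8 =16
r23=10111 pc4: +16 =32
r24=11000 pc2: +4 =36
r25=11001 pc3: +8 =44
r26=11010 pc3: +8 =52
r27=11011 pc4: +16 =68
r28=11100 pc3: +8 =76
r29=11101 pc4: +16 =92
r30=11110 pc4: +16 =108
r31=11111 pc5: +32 =140
r32=100000 pc1: +2 =142
r33=100001 pc2: +4 =146
r34=100010 pc2: +4 =150
r35=100011 pc3: +8 =158
r36=100100 pc2: +4 =162
r37=100101 pc3: +8 =170
r38=100110 pc3: +8 =178
r39=100111 pc4: +16 =194
r40=101000 pc2: +4 =198
r41=101001 pc3: +8 =206
r42=101010 pc3: +8 =214
r43=101011 pc4: +16 =230
r44=101100 pc3: +8 =238
r45=101101 pc4: +16 =254
r46=101110 pc4: +16 =270
r47=101111 pc5: +32 =302
r48=110000 pc2: +4 =306
r49=110001 pc3: +8 =314
r50=110010 pc3: +8 =322
r51=110011 pc4: +16 =338
r52=110100 pc3: +8 =346
r53=110101 pc4: +16 =362
r54=110110 pc4: +16 =378
r55=110111 pc5: +32 =410
r56=111000 pc3: +8 =418
r57=111001 pc4: +16 =434
r58=111010 pc4: +16 =450
r59=111011 pc5: +32 =482
r60=111100 pc4: +16 =498
r61=111101 pc5: +32 =530
r62=111110 pc5: +32 =562
r63=111111 pc6: +64 =626
r64=1000000 pc1: +2 =628
r65=1000001 pc2: +4 =632
r66=1000010 pc2: +4 =636
r67=1000011 pc3: +8 =644
r68=1000100 pc2: +4 =648
r69=1000101 pc3: +8 =656
r70=1000110 pc3: +8 =664
r71=1000111 pc4: +16 =680
r72=1001000 pc2: +4 =684
r73=1001001 pc3: +8 =692
r74=1001010 pc3: +8 =700
r75=1001011 pc4: +16 =716
r76=1001100 pc3: +8 =724
r77=1001101 pc4: +16 =740
r78=1001110 pc4: +16 =756
r79=1001111 pc5: +32 =788
r80=1010000 pc2: +4 =792
r81=1010001 pc3: +8 =800
r82=1010010 pc3: +8 =808
r83=1010011 pc4: +16 =824
r84=1010100 pc3: +8 =832
r85=1010101 pc4: +16 =848
r86=1010110 pc4: +16 =864
r87=1010111 pc5: +32 =896
r88=1011000 pc3: +8 =904
r89=1011001 pc4: +16 =920
r90=1011010 pc4: +16 =936
r91=1011011 pc5: +32 =968
r92=1011100 pc4: +16 =984
r93=1011101 pc5: +32 =1016
r94=1011110 pc5: +32 =1048
r95=1011111 pc6: +64 =1112
r96=1100000 pc2: +4 =1116
r97=1100001 pc3: +8 =1124
r98=1100010 pc3: +8 =1132
r99=1100011 pc4: +16 =1148
r100=1100100 pc3: +8 =1156
r101=1100101 pc4: +16 =1172
r102=1100110 pc4: +16 =1188
r103=1100111 pc5: +32 =1220
r104=1101000 pc3: +8 =1228
r105=1101001 pc4: +16 =1244
r106=1101010 pc4: +16 =1260
r107=1101011 pc5: +32 =1292
r108=1101100 pc4: +16 =1308
r109=1101101 pc5: +32 =1340
r110=1101110 pc5: +32 =1372
r111=1101111 pc6: +64 =1436
r112=1110000 pc3: +8 =1444
r113=1110001 pc4: +16 =1460
r114=1110010 pc4: +16 =1476
r115=1110011 pc5: +32 =1508
r116=1110100 pc4: +16 =1524
r117=1110101 pc5: +32 =1556
r118=1110110 pc5: +32 =1588
r119=1110111 pc6: +64 =1652

Answer: 1652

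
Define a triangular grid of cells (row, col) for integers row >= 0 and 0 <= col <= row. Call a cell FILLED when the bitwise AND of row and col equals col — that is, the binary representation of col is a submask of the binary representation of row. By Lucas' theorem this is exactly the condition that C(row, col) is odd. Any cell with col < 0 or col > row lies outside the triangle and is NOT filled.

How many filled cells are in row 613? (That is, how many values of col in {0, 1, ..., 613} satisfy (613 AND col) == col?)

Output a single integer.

613 in binary = 1001100101
popcount(613) = number of 1-bits in 1001100101 = 5
A col c satisfies (613 AND c) == c iff every set bit of c is also set in 613; each of the 5 set bits of 613 can independently be on or off in c.
count = 2^5 = 32

Answer: 32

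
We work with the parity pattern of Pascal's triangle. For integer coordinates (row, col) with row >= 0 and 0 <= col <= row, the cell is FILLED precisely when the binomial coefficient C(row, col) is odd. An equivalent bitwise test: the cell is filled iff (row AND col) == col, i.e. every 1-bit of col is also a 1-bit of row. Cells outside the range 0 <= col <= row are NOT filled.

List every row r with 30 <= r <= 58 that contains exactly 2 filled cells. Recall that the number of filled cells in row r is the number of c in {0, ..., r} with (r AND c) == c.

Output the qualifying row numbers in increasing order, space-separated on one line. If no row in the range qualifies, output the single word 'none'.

Answer: 32

Derivation:
Row r has 2^popcount(r) filled cells, so we need popcount(r) = log2(2) = 1.
Scan r = 30..58 and keep those with exactly 1 one-bits:
r=30=11110 popcount=4 -> skip
r=31=11111 popcount=5 -> skip
r=32=100000 popcount=1 -> KEEP
r=33=100001 popcount=2 -> skip
r=34=100010 popcount=2 -> skip
r=35=100011 popcount=3 -> skip
r=36=100100 popcount=2 -> skip
r=37=100101 popcount=3 -> skip
r=38=100110 popcount=3 -> skip
r=39=100111 popcount=4 -> skip
r=40=101000 popcount=2 -> skip
r=41=101001 popcount=3 -> skip
r=42=101010 popcount=3 -> skip
r=43=101011 popcount=4 -> skip
r=44=101100 popcount=3 -> skip
r=45=101101 popcount=4 -> skip
r=46=101110 popcount=4 -> skip
r=47=101111 popcount=5 -> skip
r=48=110000 popcount=2 -> skip
r=49=110001 popcount=3 -> skip
r=50=110010 popcount=3 -> skip
r=51=110011 popcount=4 -> skip
r=52=110100 popcount=3 -> skip
r=53=110101 popcount=4 -> skip
r=54=110110 popcount=4 -> skip
r=55=110111 popcount=5 -> skip
r=56=111000 popcount=3 -> skip
r=57=111001 popcount=4 -> skip
r=58=111010 popcount=4 -> skip
Kept rows: 32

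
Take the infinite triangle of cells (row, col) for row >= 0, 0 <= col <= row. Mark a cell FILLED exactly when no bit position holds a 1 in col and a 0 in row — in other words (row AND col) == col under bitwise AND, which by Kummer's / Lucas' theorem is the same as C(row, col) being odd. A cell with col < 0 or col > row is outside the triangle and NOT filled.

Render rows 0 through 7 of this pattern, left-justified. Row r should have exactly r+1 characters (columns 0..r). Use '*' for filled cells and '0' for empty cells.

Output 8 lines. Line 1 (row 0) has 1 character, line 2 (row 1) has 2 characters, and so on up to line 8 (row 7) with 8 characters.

Answer: *
**
*0*
****
*000*
**00**
*0*0*0*
********

Derivation:
r0=0: *
r1=1: **
r2=10: *0*
r3=11: ****
r4=100: *000*
r5=101: **00**
r6=110: *0*0*0*
r7=111: ********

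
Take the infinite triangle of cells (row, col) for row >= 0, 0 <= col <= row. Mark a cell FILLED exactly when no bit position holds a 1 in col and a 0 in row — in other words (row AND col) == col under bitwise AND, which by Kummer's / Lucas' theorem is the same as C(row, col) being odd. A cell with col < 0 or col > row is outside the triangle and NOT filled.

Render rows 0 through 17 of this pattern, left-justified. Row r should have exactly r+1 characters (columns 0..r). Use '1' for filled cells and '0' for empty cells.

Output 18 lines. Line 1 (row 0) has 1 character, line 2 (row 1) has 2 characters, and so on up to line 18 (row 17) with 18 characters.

Answer: 1
11
101
1111
10001
110011
1010101
11111111
100000001
1100000011
10100000101
111100001111
1000100010001
11001100110011
101010101010101
1111111111111111
10000000000000001
110000000000000011

Derivation:
r0=0: 1
r1=1: 11
r2=10: 101
r3=11: 1111
r4=100: 10001
r5=101: 110011
r6=110: 1010101
r7=111: 11111111
r8=1000: 100000001
r9=1001: 1100000011
r10=1010: 10100000101
r11=1011: 111100001111
r12=1100: 1000100010001
r13=1101: 11001100110011
r14=1110: 101010101010101
r15=1111: 1111111111111111
r16=10000: 10000000000000001
r17=10001: 110000000000000011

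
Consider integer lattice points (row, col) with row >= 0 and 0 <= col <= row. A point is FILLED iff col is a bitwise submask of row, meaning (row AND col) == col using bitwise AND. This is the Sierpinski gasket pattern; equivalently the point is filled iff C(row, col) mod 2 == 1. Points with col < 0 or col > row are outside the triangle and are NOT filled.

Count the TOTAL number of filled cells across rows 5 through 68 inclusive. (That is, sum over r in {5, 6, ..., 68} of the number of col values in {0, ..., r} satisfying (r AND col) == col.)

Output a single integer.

Answer: 740

Derivation:
r5=101 pc2: +4 =4
r6=110 pc2: +4 =8
r7=111 pc3: +8 =16
r8=1000 pc1: +2 =18
r9=1001 pc2: +4 =22
r10=1010 pc2: +4 =26
r11=1011 pc3: +8 =34
r12=1100 pc2: +4 =38
r13=1101 pc3: +8 =46
r14=1110 pc3: +8 =54
r15=1111 pc4: +16 =70
r16=10000 pc1: +2 =72
r17=10001 pc2: +4 =76
r18=10010 pc2: +4 =80
r19=10011 pc3: +8 =88
r20=10100 pc2: +4 =92
r21=10101 pc3: +8 =100
r22=10110 pc3: +8 =108
r23=10111 pc4: +16 =124
r24=11000 pc2: +4 =128
r25=11001 pc3: +8 =136
r26=11010 pc3: +8 =144
r27=11011 pc4: +16 =160
r28=11100 pc3: +8 =168
r29=11101 pc4: +16 =184
r30=11110 pc4: +16 =200
r31=11111 pc5: +32 =232
r32=100000 pc1: +2 =234
r33=100001 pc2: +4 =238
r34=100010 pc2: +4 =242
r35=100011 pc3: +8 =250
r36=100100 pc2: +4 =254
r37=100101 pc3: +8 =262
r38=100110 pc3: +8 =270
r39=100111 pc4: +16 =286
r40=101000 pc2: +4 =290
r41=101001 pc3: +8 =298
r42=101010 pc3: +8 =306
r43=101011 pc4: +16 =322
r44=101100 pc3: +8 =330
r45=101101 pc4: +16 =346
r46=101110 pc4: +16 =362
r47=101111 pc5: +32 =394
r48=110000 pc2: +4 =398
r49=110001 pc3: +8 =406
r50=110010 pc3: +8 =414
r51=110011 pc4: +16 =430
r52=110100 pc3: +8 =438
r53=110101 pc4: +16 =454
r54=110110 pc4: +16 =470
r55=110111 pc5: +32 =502
r56=111000 pc3: +8 =510
r57=111001 pc4: +16 =526
r58=111010 pc4: +16 =542
r59=111011 pc5: +32 =574
r60=111100 pc4: +16 =590
r61=111101 pc5: +32 =622
r62=111110 pc5: +32 =654
r63=111111 pc6: +64 =718
r64=1000000 pc1: +2 =720
r65=1000001 pc2: +4 =724
r66=1000010 pc2: +4 =728
r67=1000011 pc3: +8 =736
r68=1000100 pc2: +4 =740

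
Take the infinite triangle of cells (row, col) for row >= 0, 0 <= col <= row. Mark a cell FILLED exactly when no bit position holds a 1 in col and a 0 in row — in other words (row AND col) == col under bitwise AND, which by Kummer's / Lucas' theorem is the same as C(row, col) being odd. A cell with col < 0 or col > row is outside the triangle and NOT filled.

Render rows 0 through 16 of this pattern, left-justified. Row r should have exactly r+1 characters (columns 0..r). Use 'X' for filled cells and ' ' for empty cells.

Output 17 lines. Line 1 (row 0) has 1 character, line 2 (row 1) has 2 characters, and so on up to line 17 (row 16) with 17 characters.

Answer: X
XX
X X
XXXX
X   X
XX  XX
X X X X
XXXXXXXX
X       X
XX      XX
X X     X X
XXXX    XXXX
X   X   X   X
XX  XX  XX  XX
X X X X X X X X
XXXXXXXXXXXXXXXX
X               X

Derivation:
r0=0: X
r1=1: XX
r2=10: X X
r3=11: XXXX
r4=100: X   X
r5=101: XX  XX
r6=110: X X X X
r7=111: XXXXXXXX
r8=1000: X       X
r9=1001: XX      XX
r10=1010: X X     X X
r11=1011: XXXX    XXXX
r12=1100: X   X   X   X
r13=1101: XX  XX  XX  XX
r14=1110: X X X X X X X X
r15=1111: XXXXXXXXXXXXXXXX
r16=10000: X               X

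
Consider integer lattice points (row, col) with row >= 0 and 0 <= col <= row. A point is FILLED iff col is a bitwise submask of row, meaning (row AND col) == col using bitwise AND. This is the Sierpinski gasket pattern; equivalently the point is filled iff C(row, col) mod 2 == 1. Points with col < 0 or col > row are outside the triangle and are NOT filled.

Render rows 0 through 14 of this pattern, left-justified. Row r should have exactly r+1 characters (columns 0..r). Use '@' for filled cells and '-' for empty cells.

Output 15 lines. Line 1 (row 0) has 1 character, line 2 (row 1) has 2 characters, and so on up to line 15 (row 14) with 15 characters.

r0=0: @
r1=1: @@
r2=10: @-@
r3=11: @@@@
r4=100: @---@
r5=101: @@--@@
r6=110: @-@-@-@
r7=111: @@@@@@@@
r8=1000: @-------@
r9=1001: @@------@@
r10=1010: @-@-----@-@
r11=1011: @@@@----@@@@
r12=1100: @---@---@---@
r13=1101: @@--@@--@@--@@
r14=1110: @-@-@-@-@-@-@-@

Answer: @
@@
@-@
@@@@
@---@
@@--@@
@-@-@-@
@@@@@@@@
@-------@
@@------@@
@-@-----@-@
@@@@----@@@@
@---@---@---@
@@--@@--@@--@@
@-@-@-@-@-@-@-@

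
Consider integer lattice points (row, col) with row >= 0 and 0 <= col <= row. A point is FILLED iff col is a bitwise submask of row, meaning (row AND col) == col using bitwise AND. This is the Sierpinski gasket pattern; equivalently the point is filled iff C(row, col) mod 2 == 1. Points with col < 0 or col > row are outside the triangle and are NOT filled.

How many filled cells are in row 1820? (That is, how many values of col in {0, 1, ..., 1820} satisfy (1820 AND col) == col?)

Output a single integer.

1820 in binary = 11100011100
popcount(1820) = number of 1-bits in 11100011100 = 6
A col c satisfies (1820 AND c) == c iff every set bit of c is also set in 1820; each of the 6 set bits of 1820 can independently be on or off in c.
count = 2^6 = 64

Answer: 64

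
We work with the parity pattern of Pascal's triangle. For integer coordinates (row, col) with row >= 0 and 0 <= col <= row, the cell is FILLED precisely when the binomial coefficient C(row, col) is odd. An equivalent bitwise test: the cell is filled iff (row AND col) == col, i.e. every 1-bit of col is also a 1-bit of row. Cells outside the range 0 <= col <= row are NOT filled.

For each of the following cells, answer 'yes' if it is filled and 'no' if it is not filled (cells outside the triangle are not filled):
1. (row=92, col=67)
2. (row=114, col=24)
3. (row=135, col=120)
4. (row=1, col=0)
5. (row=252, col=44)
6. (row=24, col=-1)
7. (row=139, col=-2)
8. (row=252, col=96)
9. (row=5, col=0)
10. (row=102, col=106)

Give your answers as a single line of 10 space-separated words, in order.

Answer: no no no yes yes no no yes yes no

Derivation:
(92,67): row=0b1011100, col=0b1000011, row AND col = 0b1000000 = 64; 64 != 67 -> empty
(114,24): row=0b1110010, col=0b11000, row AND col = 0b10000 = 16; 16 != 24 -> empty
(135,120): row=0b10000111, col=0b1111000, row AND col = 0b0 = 0; 0 != 120 -> empty
(1,0): row=0b1, col=0b0, row AND col = 0b0 = 0; 0 == 0 -> filled
(252,44): row=0b11111100, col=0b101100, row AND col = 0b101100 = 44; 44 == 44 -> filled
(24,-1): col outside [0, 24] -> not filled
(139,-2): col outside [0, 139] -> not filled
(252,96): row=0b11111100, col=0b1100000, row AND col = 0b1100000 = 96; 96 == 96 -> filled
(5,0): row=0b101, col=0b0, row AND col = 0b0 = 0; 0 == 0 -> filled
(102,106): col outside [0, 102] -> not filled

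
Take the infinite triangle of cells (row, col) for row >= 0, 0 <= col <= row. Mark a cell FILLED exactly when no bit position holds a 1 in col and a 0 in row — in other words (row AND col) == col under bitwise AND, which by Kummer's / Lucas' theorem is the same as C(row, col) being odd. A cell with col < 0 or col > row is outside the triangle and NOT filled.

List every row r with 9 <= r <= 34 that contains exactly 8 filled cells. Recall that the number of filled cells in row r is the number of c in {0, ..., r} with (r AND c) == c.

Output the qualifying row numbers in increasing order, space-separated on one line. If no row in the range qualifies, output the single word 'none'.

Row r has 2^popcount(r) filled cells, so we need popcount(r) = log2(8) = 3.
Scan r = 9..34 and keep those with exactly 3 one-bits:
r=9=1001 popcount=2 -> skip
r=10=1010 popcount=2 -> skip
r=11=1011 popcount=3 -> KEEP
r=12=1100 popcount=2 -> skip
r=13=1101 popcount=3 -> KEEP
r=14=1110 popcount=3 -> KEEP
r=15=1111 popcount=4 -> skip
r=16=10000 popcount=1 -> skip
r=17=10001 popcount=2 -> skip
r=18=10010 popcount=2 -> skip
r=19=10011 popcount=3 -> KEEP
r=20=10100 popcount=2 -> skip
r=21=10101 popcount=3 -> KEEP
r=22=10110 popcount=3 -> KEEP
r=23=10111 popcount=4 -> skip
r=24=11000 popcount=2 -> skip
r=25=11001 popcount=3 -> KEEP
r=26=11010 popcount=3 -> KEEP
r=27=11011 popcount=4 -> skip
r=28=11100 popcount=3 -> KEEP
r=29=11101 popcount=4 -> skip
r=30=11110 popcount=4 -> skip
r=31=11111 popcount=5 -> skip
r=32=100000 popcount=1 -> skip
r=33=100001 popcount=2 -> skip
r=34=100010 popcount=2 -> skip
Kept rows: 11 13 14 19 21 22 25 26 28

Answer: 11 13 14 19 21 22 25 26 28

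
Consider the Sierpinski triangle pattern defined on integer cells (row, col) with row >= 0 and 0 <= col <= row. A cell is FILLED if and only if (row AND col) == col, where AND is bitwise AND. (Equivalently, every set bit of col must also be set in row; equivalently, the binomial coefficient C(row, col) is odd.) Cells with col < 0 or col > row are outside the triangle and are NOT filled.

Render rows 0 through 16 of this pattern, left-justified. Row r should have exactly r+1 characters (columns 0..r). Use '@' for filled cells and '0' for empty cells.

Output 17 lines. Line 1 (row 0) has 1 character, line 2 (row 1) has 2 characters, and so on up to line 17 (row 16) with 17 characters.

Answer: @
@@
@0@
@@@@
@000@
@@00@@
@0@0@0@
@@@@@@@@
@0000000@
@@000000@@
@0@00000@0@
@@@@0000@@@@
@000@000@000@
@@00@@00@@00@@
@0@0@0@0@0@0@0@
@@@@@@@@@@@@@@@@
@000000000000000@

Derivation:
r0=0: @
r1=1: @@
r2=10: @0@
r3=11: @@@@
r4=100: @000@
r5=101: @@00@@
r6=110: @0@0@0@
r7=111: @@@@@@@@
r8=1000: @0000000@
r9=1001: @@000000@@
r10=1010: @0@00000@0@
r11=1011: @@@@0000@@@@
r12=1100: @000@000@000@
r13=1101: @@00@@00@@00@@
r14=1110: @0@0@0@0@0@0@0@
r15=1111: @@@@@@@@@@@@@@@@
r16=10000: @000000000000000@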